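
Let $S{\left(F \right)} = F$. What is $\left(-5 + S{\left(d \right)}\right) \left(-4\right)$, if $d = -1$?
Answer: $24$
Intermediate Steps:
$\left(-5 + S{\left(d \right)}\right) \left(-4\right) = \left(-5 - 1\right) \left(-4\right) = \left(-6\right) \left(-4\right) = 24$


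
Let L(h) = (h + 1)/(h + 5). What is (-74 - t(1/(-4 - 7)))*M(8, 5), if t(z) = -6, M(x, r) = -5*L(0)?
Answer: 68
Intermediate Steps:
L(h) = (1 + h)/(5 + h)
M(x, r) = -1 (M(x, r) = -5*(1 + 0)/(5 + 0) = -5/5 = -1)
(-74 - t(1/(-4 - 7)))*M(8, 5) = (-74 - 1*(-6))*(-1) = (-74 + 6)*(-1) = -68*(-1) = 68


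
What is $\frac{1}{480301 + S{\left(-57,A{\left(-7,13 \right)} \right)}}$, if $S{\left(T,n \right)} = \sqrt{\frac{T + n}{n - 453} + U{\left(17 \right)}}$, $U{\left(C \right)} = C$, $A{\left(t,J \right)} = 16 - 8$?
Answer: $\frac{213733945}{102656627509831} - \frac{9 \sqrt{41830}}{102656627509831} \approx 2.082 \cdot 10^{-6}$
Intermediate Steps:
$A{\left(t,J \right)} = 8$
$S{\left(T,n \right)} = \sqrt{17 + \frac{T + n}{-453 + n}}$ ($S{\left(T,n \right)} = \sqrt{\frac{T + n}{n - 453} + 17} = \sqrt{\frac{T + n}{-453 + n} + 17} = \sqrt{17 + \frac{T + n}{-453 + n}}$)
$\frac{1}{480301 + S{\left(-57,A{\left(-7,13 \right)} \right)}} = \frac{1}{480301 + \sqrt{\frac{-7701 - 57 + 18 \cdot 8}{-453 + 8}}} = \frac{1}{480301 + \sqrt{\frac{-7701 - 57 + 144}{-445}}} = \frac{1}{480301 + \sqrt{\left(- \frac{1}{445}\right) \left(-7614\right)}} = \frac{1}{480301 + \sqrt{\frac{7614}{445}}} = \frac{1}{480301 + \frac{9 \sqrt{41830}}{445}}$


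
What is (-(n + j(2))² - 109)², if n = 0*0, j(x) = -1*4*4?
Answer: 133225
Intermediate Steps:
j(x) = -16 (j(x) = -4*4 = -16)
n = 0
(-(n + j(2))² - 109)² = (-(0 - 16)² - 109)² = (-1*(-16)² - 109)² = (-1*256 - 109)² = (-256 - 109)² = (-365)² = 133225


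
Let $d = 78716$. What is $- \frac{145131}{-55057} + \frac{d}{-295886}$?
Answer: $\frac{19304182127}{8145297751} \approx 2.37$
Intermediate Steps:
$- \frac{145131}{-55057} + \frac{d}{-295886} = - \frac{145131}{-55057} + \frac{78716}{-295886} = \left(-145131\right) \left(- \frac{1}{55057}\right) + 78716 \left(- \frac{1}{295886}\right) = \frac{145131}{55057} - \frac{39358}{147943} = \frac{19304182127}{8145297751}$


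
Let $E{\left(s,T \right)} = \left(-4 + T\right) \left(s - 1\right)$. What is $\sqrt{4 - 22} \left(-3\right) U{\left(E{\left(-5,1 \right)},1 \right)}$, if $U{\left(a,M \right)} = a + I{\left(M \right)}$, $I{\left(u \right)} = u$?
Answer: $- 171 i \sqrt{2} \approx - 241.83 i$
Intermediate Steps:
$E{\left(s,T \right)} = \left(-1 + s\right) \left(-4 + T\right)$ ($E{\left(s,T \right)} = \left(-4 + T\right) \left(-1 + s\right) = \left(-1 + s\right) \left(-4 + T\right)$)
$U{\left(a,M \right)} = M + a$ ($U{\left(a,M \right)} = a + M = M + a$)
$\sqrt{4 - 22} \left(-3\right) U{\left(E{\left(-5,1 \right)},1 \right)} = \sqrt{4 - 22} \left(-3\right) \left(1 + \left(4 - 1 - -20 + 1 \left(-5\right)\right)\right) = \sqrt{-18} \left(-3\right) \left(1 + \left(4 - 1 + 20 - 5\right)\right) = 3 i \sqrt{2} \left(-3\right) \left(1 + 18\right) = - 9 i \sqrt{2} \cdot 19 = - 171 i \sqrt{2}$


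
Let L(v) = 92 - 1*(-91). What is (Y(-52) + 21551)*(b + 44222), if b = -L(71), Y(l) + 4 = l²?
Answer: 1067989789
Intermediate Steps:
Y(l) = -4 + l²
L(v) = 183 (L(v) = 92 + 91 = 183)
b = -183 (b = -1*183 = -183)
(Y(-52) + 21551)*(b + 44222) = ((-4 + (-52)²) + 21551)*(-183 + 44222) = ((-4 + 2704) + 21551)*44039 = (2700 + 21551)*44039 = 24251*44039 = 1067989789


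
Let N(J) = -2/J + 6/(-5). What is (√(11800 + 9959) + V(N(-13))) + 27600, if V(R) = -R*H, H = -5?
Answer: 358732/13 + √21759 ≈ 27742.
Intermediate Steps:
N(J) = -6/5 - 2/J (N(J) = -2/J + 6*(-⅕) = -2/J - 6/5 = -6/5 - 2/J)
V(R) = 5*R (V(R) = -R*(-5) = -(-5)*R = 5*R)
(√(11800 + 9959) + V(N(-13))) + 27600 = (√(11800 + 9959) + 5*(-6/5 - 2/(-13))) + 27600 = (√21759 + 5*(-6/5 - 2*(-1/13))) + 27600 = (√21759 + 5*(-6/5 + 2/13)) + 27600 = (√21759 + 5*(-68/65)) + 27600 = (√21759 - 68/13) + 27600 = (-68/13 + √21759) + 27600 = 358732/13 + √21759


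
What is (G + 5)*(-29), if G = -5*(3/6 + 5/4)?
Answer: 435/4 ≈ 108.75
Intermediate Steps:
G = -35/4 (G = -5*(3*(⅙) + 5*(¼)) = -5*(½ + 5/4) = -5*7/4 = -35/4 ≈ -8.7500)
(G + 5)*(-29) = (-35/4 + 5)*(-29) = -15/4*(-29) = 435/4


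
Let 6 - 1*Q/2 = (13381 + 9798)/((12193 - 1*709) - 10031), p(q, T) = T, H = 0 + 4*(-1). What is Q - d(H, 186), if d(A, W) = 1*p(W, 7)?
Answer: -39093/1453 ≈ -26.905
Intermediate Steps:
H = -4 (H = 0 - 4 = -4)
d(A, W) = 7 (d(A, W) = 1*7 = 7)
Q = -28922/1453 (Q = 12 - 2*(13381 + 9798)/((12193 - 1*709) - 10031) = 12 - 46358/((12193 - 709) - 10031) = 12 - 46358/(11484 - 10031) = 12 - 46358/1453 = -28922/1453 ≈ -19.905)
Q - d(H, 186) = -28922/1453 - 1*7 = -28922/1453 - 7 = -39093/1453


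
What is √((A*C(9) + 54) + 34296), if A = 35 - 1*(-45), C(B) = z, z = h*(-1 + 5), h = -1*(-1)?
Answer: √34670 ≈ 186.20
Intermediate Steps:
h = 1
z = 4 (z = 1*(-1 + 5) = 1*4 = 4)
C(B) = 4
A = 80 (A = 35 + 45 = 80)
√((A*C(9) + 54) + 34296) = √((80*4 + 54) + 34296) = √((320 + 54) + 34296) = √(374 + 34296) = √34670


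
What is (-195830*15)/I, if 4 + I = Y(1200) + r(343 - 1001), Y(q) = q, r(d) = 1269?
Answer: -587490/493 ≈ -1191.7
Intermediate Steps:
I = 2465 (I = -4 + (1200 + 1269) = -4 + 2469 = 2465)
(-195830*15)/I = -195830*15/2465 = -2937450*1/2465 = -587490/493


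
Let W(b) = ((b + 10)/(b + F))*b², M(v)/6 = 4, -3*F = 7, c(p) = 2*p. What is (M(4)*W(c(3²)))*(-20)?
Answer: -13063680/47 ≈ -2.7795e+5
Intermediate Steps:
F = -7/3 (F = -⅓*7 = -7/3 ≈ -2.3333)
M(v) = 24 (M(v) = 6*4 = 24)
W(b) = b²*(10 + b)/(-7/3 + b) (W(b) = ((b + 10)/(b - 7/3))*b² = ((10 + b)/(-7/3 + b))*b² = b²*(10 + b)/(-7/3 + b))
(M(4)*W(c(3²)))*(-20) = (24*(3*(2*3²)²*(10 + 2*3²)/(-7 + 3*(2*3²))))*(-20) = (24*(3*(2*9)²*(10 + 2*9)/(-7 + 3*(2*9))))*(-20) = (24*(3*18²*(10 + 18)/(-7 + 3*18)))*(-20) = (24*(3*324*28/(-7 + 54)))*(-20) = (24*(3*324*28/47))*(-20) = (24*(3*324*(1/47)*28))*(-20) = (24*(27216/47))*(-20) = (653184/47)*(-20) = -13063680/47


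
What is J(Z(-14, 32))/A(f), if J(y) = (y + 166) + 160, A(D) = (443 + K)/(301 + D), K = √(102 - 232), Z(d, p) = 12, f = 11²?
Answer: 63187748/196379 - 142636*I*√130/196379 ≈ 321.76 - 8.2814*I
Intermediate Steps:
f = 121
K = I*√130 (K = √(-130) = I*√130 ≈ 11.402*I)
A(D) = (443 + I*√130)/(301 + D)
J(y) = 326 + y (J(y) = (166 + y) + 160 = 326 + y)
J(Z(-14, 32))/A(f) = (326 + 12)/(((443 + I*√130)/(301 + 121))) = 338/(((443 + I*√130)/422)) = 338/(443/422 + I*√130/422)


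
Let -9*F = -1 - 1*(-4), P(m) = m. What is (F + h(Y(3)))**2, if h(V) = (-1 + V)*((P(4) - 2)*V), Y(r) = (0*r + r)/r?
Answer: 1/9 ≈ 0.11111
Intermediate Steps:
Y(r) = 1 (Y(r) = (0 + r)/r = r/r = 1)
F = -1/3 (F = -(-1 - 1*(-4))/9 = -(-1 + 4)/9 = -1/9*3 = -1/3 ≈ -0.33333)
h(V) = 2*V*(-1 + V) (h(V) = (-1 + V)*((4 - 2)*V) = (-1 + V)*(2*V) = 2*V*(-1 + V))
(F + h(Y(3)))**2 = (-1/3 + 2*1*(-1 + 1))**2 = (-1/3 + 2*1*0)**2 = (-1/3 + 0)**2 = (-1/3)**2 = 1/9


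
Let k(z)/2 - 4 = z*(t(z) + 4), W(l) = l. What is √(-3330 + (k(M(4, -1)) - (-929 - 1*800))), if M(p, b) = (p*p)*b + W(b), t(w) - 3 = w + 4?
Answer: I*√1389 ≈ 37.269*I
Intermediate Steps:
t(w) = 7 + w (t(w) = 3 + (w + 4) = 3 + (4 + w) = 7 + w)
M(p, b) = b + b*p² (M(p, b) = (p*p)*b + b = p²*b + b = b*p² + b = b + b*p²)
k(z) = 8 + 2*z*(11 + z) (k(z) = 8 + 2*(z*((7 + z) + 4)) = 8 + 2*(z*(11 + z)) = 8 + 2*z*(11 + z))
√(-3330 + (k(M(4, -1)) - (-929 - 1*800))) = √(-3330 + ((8 + 2*(-(1 + 4²))² + 22*(-(1 + 4²))) - (-929 - 1*800))) = √(-3330 + ((8 + 2*(-(1 + 16))² + 22*(-(1 + 16))) - (-929 - 800))) = √(-3330 + ((8 + 2*(-1*17)² + 22*(-1*17)) - 1*(-1729))) = √(-3330 + ((8 + 2*(-17)² + 22*(-17)) + 1729)) = √(-3330 + ((8 + 2*289 - 374) + 1729)) = √(-3330 + ((8 + 578 - 374) + 1729)) = √(-3330 + (212 + 1729)) = √(-3330 + 1941) = √(-1389) = I*√1389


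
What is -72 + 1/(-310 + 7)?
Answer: -21817/303 ≈ -72.003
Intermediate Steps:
-72 + 1/(-310 + 7) = -72 + 1/(-303) = -72 - 1/303 = -21817/303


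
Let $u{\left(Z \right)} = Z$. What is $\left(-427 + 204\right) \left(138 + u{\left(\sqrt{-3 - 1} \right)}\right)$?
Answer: $-30774 - 446 i \approx -30774.0 - 446.0 i$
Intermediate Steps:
$\left(-427 + 204\right) \left(138 + u{\left(\sqrt{-3 - 1} \right)}\right) = \left(-427 + 204\right) \left(138 + \sqrt{-3 - 1}\right) = - 223 \left(138 + \sqrt{-4}\right) = - 223 \left(138 + 2 i\right) = -30774 - 446 i$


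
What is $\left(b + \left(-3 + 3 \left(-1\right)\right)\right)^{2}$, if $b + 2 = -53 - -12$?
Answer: $2401$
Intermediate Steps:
$b = -43$ ($b = -2 - 41 = -43$)
$\left(b + \left(-3 + 3 \left(-1\right)\right)\right)^{2} = \left(-43 + \left(-3 + 3 \left(-1\right)\right)\right)^{2} = \left(-43 - 6\right)^{2} = \left(-49\right)^{2} = 2401$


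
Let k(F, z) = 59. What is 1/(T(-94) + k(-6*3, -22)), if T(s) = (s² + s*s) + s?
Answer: 1/17637 ≈ 5.6699e-5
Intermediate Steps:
T(s) = s + 2*s² (T(s) = (s² + s²) + s = 2*s² + s = s + 2*s²)
1/(T(-94) + k(-6*3, -22)) = 1/(-94*(1 + 2*(-94)) + 59) = 1/(-94*(1 - 188) + 59) = 1/(-94*(-187) + 59) = 1/(17578 + 59) = 1/17637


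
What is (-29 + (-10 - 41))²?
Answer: 6400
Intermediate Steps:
(-29 + (-10 - 41))² = (-29 - 51)² = (-80)² = 6400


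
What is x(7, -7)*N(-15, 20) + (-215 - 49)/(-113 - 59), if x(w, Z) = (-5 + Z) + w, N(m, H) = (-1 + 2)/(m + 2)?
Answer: 1073/559 ≈ 1.9195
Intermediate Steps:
N(m, H) = 1/(2 + m)
x(w, Z) = -5 + Z + w
x(7, -7)*N(-15, 20) + (-215 - 49)/(-113 - 59) = (-5 - 7 + 7)/(2 - 15) + (-215 - 49)/(-113 - 59) = -5/(-13) - 264/(-172) = -5*(-1/13) - 264*(-1/172) = 5/13 + 66/43 = 1073/559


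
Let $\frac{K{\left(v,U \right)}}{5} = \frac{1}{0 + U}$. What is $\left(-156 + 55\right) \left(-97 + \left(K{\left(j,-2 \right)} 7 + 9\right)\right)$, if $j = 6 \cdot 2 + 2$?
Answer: $\frac{21311}{2} \approx 10656.0$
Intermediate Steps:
$j = 14$ ($j = 12 + 2 = 14$)
$K{\left(v,U \right)} = \frac{5}{U}$ ($K{\left(v,U \right)} = \frac{5}{0 + U} = \frac{5}{U}$)
$\left(-156 + 55\right) \left(-97 + \left(K{\left(j,-2 \right)} 7 + 9\right)\right) = \left(-156 + 55\right) \left(-97 + \left(\frac{5}{-2} \cdot 7 + 9\right)\right) = - 101 \left(-97 + \left(5 \left(- \frac{1}{2}\right) 7 + 9\right)\right) = - 101 \left(-97 + \left(\left(- \frac{5}{2}\right) 7 + 9\right)\right) = - 101 \left(-97 + \left(- \frac{35}{2} + 9\right)\right) = - 101 \left(-97 - \frac{17}{2}\right) = \left(-101\right) \left(- \frac{211}{2}\right) = \frac{21311}{2}$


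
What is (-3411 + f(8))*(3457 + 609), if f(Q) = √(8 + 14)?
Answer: -13869126 + 4066*√22 ≈ -1.3850e+7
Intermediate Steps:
f(Q) = √22
(-3411 + f(8))*(3457 + 609) = (-3411 + √22)*(3457 + 609) = (-3411 + √22)*4066 = -13869126 + 4066*√22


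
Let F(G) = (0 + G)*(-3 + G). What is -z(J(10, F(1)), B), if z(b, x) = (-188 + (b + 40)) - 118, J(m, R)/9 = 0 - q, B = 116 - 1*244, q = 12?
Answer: 374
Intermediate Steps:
F(G) = G*(-3 + G)
B = -128 (B = 116 - 244 = -128)
J(m, R) = -108 (J(m, R) = 9*(0 - 1*12) = 9*(0 - 12) = 9*(-12) = -108)
z(b, x) = -266 + b (z(b, x) = (-188 + (40 + b)) - 118 = (-148 + b) - 118 = -266 + b)
-z(J(10, F(1)), B) = -(-266 - 108) = -1*(-374) = 374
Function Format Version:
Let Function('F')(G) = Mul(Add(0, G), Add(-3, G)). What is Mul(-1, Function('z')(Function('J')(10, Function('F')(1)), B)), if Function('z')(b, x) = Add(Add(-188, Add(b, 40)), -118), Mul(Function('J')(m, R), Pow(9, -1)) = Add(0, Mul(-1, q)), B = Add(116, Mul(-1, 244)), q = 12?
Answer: 374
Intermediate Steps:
Function('F')(G) = Mul(G, Add(-3, G))
B = -128 (B = Add(116, -244) = -128)
Function('J')(m, R) = -108 (Function('J')(m, R) = Mul(9, Add(0, Mul(-1, 12))) = Mul(9, Add(0, -12)) = Mul(9, -12) = -108)
Function('z')(b, x) = Add(-266, b) (Function('z')(b, x) = Add(Add(-188, Add(40, b)), -118) = Add(Add(-148, b), -118) = Add(-266, b))
Mul(-1, Function('z')(Function('J')(10, Function('F')(1)), B)) = Mul(-1, Add(-266, -108)) = Mul(-1, -374) = 374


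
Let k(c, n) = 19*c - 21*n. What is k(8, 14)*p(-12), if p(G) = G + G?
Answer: 3408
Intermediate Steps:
k(c, n) = -21*n + 19*c
p(G) = 2*G
k(8, 14)*p(-12) = (-21*14 + 19*8)*(2*(-12)) = (-294 + 152)*(-24) = -142*(-24) = 3408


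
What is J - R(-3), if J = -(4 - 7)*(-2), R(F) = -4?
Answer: -2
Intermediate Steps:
J = -6 (J = -(-3)*(-2) = -1*6 = -6)
J - R(-3) = -6 - 1*(-4) = -6 + 4 = -2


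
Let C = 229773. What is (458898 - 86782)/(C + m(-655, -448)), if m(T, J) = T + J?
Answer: 186058/114335 ≈ 1.6273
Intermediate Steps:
m(T, J) = J + T
(458898 - 86782)/(C + m(-655, -448)) = (458898 - 86782)/(229773 + (-448 - 655)) = 372116/(229773 - 1103) = 372116/228670 = 372116*(1/228670) = 186058/114335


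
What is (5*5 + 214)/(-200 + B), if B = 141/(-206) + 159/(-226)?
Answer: -2781721/2343955 ≈ -1.1868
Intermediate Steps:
B = -16155/11639 (B = 141*(-1/206) + 159*(-1/226) = -141/206 - 159/226 = -16155/11639 ≈ -1.3880)
(5*5 + 214)/(-200 + B) = (5*5 + 214)/(-200 - 16155/11639) = (25 + 214)/(-2343955/11639) = 239*(-11639/2343955) = -2781721/2343955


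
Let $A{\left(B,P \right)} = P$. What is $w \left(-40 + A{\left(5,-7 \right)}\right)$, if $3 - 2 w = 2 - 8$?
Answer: $- \frac{423}{2} \approx -211.5$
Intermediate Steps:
$w = \frac{9}{2}$ ($w = \frac{3}{2} - \frac{2 - 8}{2} = \frac{3}{2} - -3 = \frac{3}{2} + 3 = \frac{9}{2} \approx 4.5$)
$w \left(-40 + A{\left(5,-7 \right)}\right) = \frac{9 \left(-40 - 7\right)}{2} = \frac{9}{2} \left(-47\right) = - \frac{423}{2}$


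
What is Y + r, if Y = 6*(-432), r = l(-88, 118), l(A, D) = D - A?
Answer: -2386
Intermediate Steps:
r = 206 (r = 118 - 1*(-88) = 118 + 88 = 206)
Y = -2592
Y + r = -2592 + 206 = -2386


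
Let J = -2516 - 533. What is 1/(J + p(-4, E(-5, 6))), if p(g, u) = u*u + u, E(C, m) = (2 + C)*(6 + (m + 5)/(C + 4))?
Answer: -1/2809 ≈ -0.00035600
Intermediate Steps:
E(C, m) = (2 + C)*(6 + (5 + m)/(4 + C))
p(g, u) = u + u² (p(g, u) = u² + u = u + u²)
J = -3049
1/(J + p(-4, E(-5, 6))) = 1/(-3049 + ((58 + 2*6 + 6*(-5)² + 41*(-5) - 5*6)/(4 - 5))*(1 + (58 + 2*6 + 6*(-5)² + 41*(-5) - 5*6)/(4 - 5))) = 1/(-3049 + ((58 + 12 + 6*25 - 205 - 30)/(-1))*(1 + (58 + 12 + 6*25 - 205 - 30)/(-1))) = 1/(-3049 + (-(58 + 12 + 150 - 205 - 30))*(1 - (58 + 12 + 150 - 205 - 30))) = 1/(-3049 + (-1*(-15))*(1 - 1*(-15))) = 1/(-3049 + 15*(1 + 15)) = 1/(-3049 + 15*16) = 1/(-3049 + 240) = 1/(-2809) = -1/2809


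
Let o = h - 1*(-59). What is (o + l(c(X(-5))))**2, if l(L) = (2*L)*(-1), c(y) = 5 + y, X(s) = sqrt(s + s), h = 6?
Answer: 2985 - 220*I*sqrt(10) ≈ 2985.0 - 695.7*I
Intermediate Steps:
o = 65 (o = 6 - 1*(-59) = 6 + 59 = 65)
X(s) = sqrt(2)*sqrt(s) (X(s) = sqrt(2*s) = sqrt(2)*sqrt(s))
l(L) = -2*L
(o + l(c(X(-5))))**2 = (65 - 2*(5 + sqrt(2)*sqrt(-5)))**2 = (65 - 2*(5 + sqrt(2)*(I*sqrt(5))))**2 = (65 - 2*(5 + I*sqrt(10)))**2 = (65 + (-10 - 2*I*sqrt(10)))**2 = (55 - 2*I*sqrt(10))**2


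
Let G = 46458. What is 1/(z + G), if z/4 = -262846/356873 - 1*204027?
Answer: -356873/274668355834 ≈ -1.2993e-6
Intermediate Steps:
z = -291247961668/356873 (z = 4*(-262846/356873 - 1*204027) = 4*(-262846*1/356873 - 204027) = 4*(-262846/356873 - 204027) = 4*(-72811990417/356873) = -291247961668/356873 ≈ -8.1611e+5)
1/(z + G) = 1/(-291247961668/356873 + 46458) = 1/(-274668355834/356873) = -356873/274668355834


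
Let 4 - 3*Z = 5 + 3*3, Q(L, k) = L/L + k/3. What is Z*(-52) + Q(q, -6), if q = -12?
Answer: 517/3 ≈ 172.33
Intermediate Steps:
Q(L, k) = 1 + k/3 (Q(L, k) = 1 + k*(⅓) = 1 + k/3)
Z = -10/3 (Z = 4/3 - (5 + 3*3)/3 = 4/3 - (5 + 9)/3 = 4/3 - ⅓*14 = 4/3 - 14/3 = -10/3 ≈ -3.3333)
Z*(-52) + Q(q, -6) = -10/3*(-52) + (1 + (⅓)*(-6)) = 520/3 + (1 - 2) = 520/3 - 1 = 517/3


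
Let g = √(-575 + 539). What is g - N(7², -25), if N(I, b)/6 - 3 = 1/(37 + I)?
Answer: -777/43 + 6*I ≈ -18.07 + 6.0*I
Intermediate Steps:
g = 6*I (g = √(-36) = 6*I ≈ 6.0*I)
N(I, b) = 18 + 6/(37 + I)
g - N(7², -25) = 6*I - 6*(112 + 3*7²)/(37 + 7²) = 6*I - 6*(112 + 3*49)/(37 + 49) = 6*I - 6*(112 + 147)/86 = 6*I - 6*259/86 = 6*I - 1*777/43 = 6*I - 777/43 = -777/43 + 6*I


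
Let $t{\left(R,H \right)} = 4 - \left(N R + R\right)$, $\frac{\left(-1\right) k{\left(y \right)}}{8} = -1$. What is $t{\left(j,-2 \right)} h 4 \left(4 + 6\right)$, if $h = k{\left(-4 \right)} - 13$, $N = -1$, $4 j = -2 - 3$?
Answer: $-800$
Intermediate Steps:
$j = - \frac{5}{4}$ ($j = \frac{-2 - 3}{4} = \frac{1}{4} \left(-5\right) = - \frac{5}{4} \approx -1.25$)
$k{\left(y \right)} = 8$ ($k{\left(y \right)} = \left(-8\right) \left(-1\right) = 8$)
$h = -5$ ($h = 8 - 13 = -5$)
$t{\left(R,H \right)} = 4$ ($t{\left(R,H \right)} = 4 - \left(- R + R\right) = 4 - 0 = 4 + 0 = 4$)
$t{\left(j,-2 \right)} h 4 \left(4 + 6\right) = 4 \left(-5\right) 4 \left(4 + 6\right) = - 20 \cdot 4 \cdot 10 = \left(-20\right) 40 = -800$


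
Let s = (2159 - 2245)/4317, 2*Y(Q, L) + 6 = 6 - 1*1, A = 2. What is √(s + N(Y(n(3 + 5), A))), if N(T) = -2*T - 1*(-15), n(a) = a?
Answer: √297812562/4317 ≈ 3.9975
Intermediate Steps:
Y(Q, L) = -½ (Y(Q, L) = -3 + (6 - 1*1)/2 = -3 + (6 - 1)/2 = -3 + (½)*5 = -3 + 5/2 = -½)
N(T) = 15 - 2*T (N(T) = -2*T + 15 = 15 - 2*T)
s = -86/4317 (s = -86*1/4317 = -86/4317 ≈ -0.019921)
√(s + N(Y(n(3 + 5), A))) = √(-86/4317 + (15 - 2*(-½))) = √(-86/4317 + (15 + 1)) = √(-86/4317 + 16) = √(68986/4317) = √297812562/4317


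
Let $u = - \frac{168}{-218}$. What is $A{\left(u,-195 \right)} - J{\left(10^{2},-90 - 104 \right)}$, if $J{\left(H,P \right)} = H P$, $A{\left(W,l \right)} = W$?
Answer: $\frac{2114684}{109} \approx 19401.0$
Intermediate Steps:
$u = \frac{84}{109}$ ($u = \left(-168\right) \left(- \frac{1}{218}\right) = \frac{84}{109} \approx 0.77064$)
$A{\left(u,-195 \right)} - J{\left(10^{2},-90 - 104 \right)} = \frac{84}{109} - 10^{2} \left(-90 - 104\right) = \frac{84}{109} - 100 \left(-194\right) = \frac{84}{109} - -19400 = \frac{84}{109} + 19400 = \frac{2114684}{109}$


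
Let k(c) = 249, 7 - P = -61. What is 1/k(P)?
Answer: 1/249 ≈ 0.0040161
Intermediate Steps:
P = 68 (P = 7 - 1*(-61) = 7 + 61 = 68)
1/k(P) = 1/249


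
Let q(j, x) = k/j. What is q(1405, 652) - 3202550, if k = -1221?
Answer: -4499583971/1405 ≈ -3.2026e+6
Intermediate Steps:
q(j, x) = -1221/j
q(1405, 652) - 3202550 = -1221/1405 - 3202550 = -4499583971/1405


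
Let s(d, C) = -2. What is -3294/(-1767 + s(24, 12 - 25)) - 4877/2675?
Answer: 3017/77575 ≈ 0.038891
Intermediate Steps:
-3294/(-1767 + s(24, 12 - 25)) - 4877/2675 = -3294/(-1767 - 2) - 4877/2675 = -3294/(-1769) - 4877*1/2675 = -3294*(-1/1769) - 4877/2675 = 54/29 - 4877/2675 = 3017/77575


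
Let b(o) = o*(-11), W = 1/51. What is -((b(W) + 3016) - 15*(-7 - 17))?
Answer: -172165/51 ≈ -3375.8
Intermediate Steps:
W = 1/51 (W = 1*(1/51) = 1/51 ≈ 0.019608)
b(o) = -11*o
-((b(W) + 3016) - 15*(-7 - 17)) = -((-11*1/51 + 3016) - 15*(-7 - 17)) = -((-11/51 + 3016) - 15*(-24)) = -(153805/51 + 360) = -1*172165/51 = -172165/51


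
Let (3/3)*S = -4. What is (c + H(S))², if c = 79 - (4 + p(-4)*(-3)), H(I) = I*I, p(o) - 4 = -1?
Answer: 10000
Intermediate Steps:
S = -4
p(o) = 3 (p(o) = 4 - 1 = 3)
H(I) = I²
c = 84 (c = 79 - (4 + 3*(-3)) = 79 - (4 - 9) = 79 - 1*(-5) = 79 + 5 = 84)
(c + H(S))² = (84 + (-4)²)² = (84 + 16)² = 100² = 10000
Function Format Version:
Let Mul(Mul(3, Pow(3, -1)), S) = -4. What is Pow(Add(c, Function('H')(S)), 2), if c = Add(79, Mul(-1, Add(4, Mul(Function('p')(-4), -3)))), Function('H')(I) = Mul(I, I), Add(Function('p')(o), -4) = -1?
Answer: 10000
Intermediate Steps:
S = -4
Function('p')(o) = 3 (Function('p')(o) = Add(4, -1) = 3)
Function('H')(I) = Pow(I, 2)
c = 84 (c = Add(79, Mul(-1, Add(4, Mul(3, -3)))) = Add(79, Mul(-1, Add(4, -9))) = Add(79, Mul(-1, -5)) = Add(79, 5) = 84)
Pow(Add(c, Function('H')(S)), 2) = Pow(Add(84, Pow(-4, 2)), 2) = Pow(Add(84, 16), 2) = Pow(100, 2) = 10000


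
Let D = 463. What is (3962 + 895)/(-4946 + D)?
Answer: -4857/4483 ≈ -1.0834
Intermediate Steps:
(3962 + 895)/(-4946 + D) = (3962 + 895)/(-4946 + 463) = 4857/(-4483) = 4857*(-1/4483) = -4857/4483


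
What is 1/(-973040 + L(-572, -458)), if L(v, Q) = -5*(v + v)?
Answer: -1/967320 ≈ -1.0338e-6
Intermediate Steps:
L(v, Q) = -10*v
1/(-973040 + L(-572, -458)) = 1/(-973040 - 10*(-572)) = 1/(-973040 + 5720) = 1/(-967320) = -1/967320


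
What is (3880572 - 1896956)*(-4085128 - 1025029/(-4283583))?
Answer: -34711264306142299520/4283583 ≈ -8.1033e+12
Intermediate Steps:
(3880572 - 1896956)*(-4085128 - 1025029/(-4283583)) = 1983616*(-4085128 - 1025029*(-1/4283583)) = 1983616*(-4085128 + 1025029/4283583) = 1983616*(-17498983828595/4283583) = -34711264306142299520/4283583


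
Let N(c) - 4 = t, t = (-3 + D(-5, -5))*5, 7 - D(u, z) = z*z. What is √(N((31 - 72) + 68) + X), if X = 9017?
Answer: 2*√2229 ≈ 94.425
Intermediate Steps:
D(u, z) = 7 - z² (D(u, z) = 7 - z*z = 7 - z²)
t = -105 (t = (-3 + (7 - 1*(-5)²))*5 = (-3 + (7 - 1*25))*5 = (-3 + (7 - 25))*5 = (-3 - 18)*5 = -21*5 = -105)
N(c) = -101 (N(c) = 4 - 105 = -101)
√(N((31 - 72) + 68) + X) = √(-101 + 9017) = √8916 = 2*√2229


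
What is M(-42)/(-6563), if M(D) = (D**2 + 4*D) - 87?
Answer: -1509/6563 ≈ -0.22993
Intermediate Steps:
M(D) = -87 + D**2 + 4*D
M(-42)/(-6563) = (-87 + (-42)**2 + 4*(-42))/(-6563) = (-87 + 1764 - 168)*(-1/6563) = 1509*(-1/6563) = -1509/6563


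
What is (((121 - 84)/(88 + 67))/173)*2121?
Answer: 78477/26815 ≈ 2.9266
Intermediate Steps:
(((121 - 84)/(88 + 67))/173)*2121 = ((37/155)*(1/173))*2121 = (37/26815)*2121 = 78477/26815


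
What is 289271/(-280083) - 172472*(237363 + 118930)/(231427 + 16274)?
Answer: -5737110204199513/23125613061 ≈ -2.4808e+5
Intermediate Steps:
289271/(-280083) - 172472*(237363 + 118930)/(231427 + 16274) = 289271*(-1/280083) - 172472/(247701/356293) = -289271/280083 - 172472/(247701*(1/356293)) = -289271/280083 - 172472/247701/356293 = -289271/280083 - 172472*356293/247701 = -289271/280083 - 61450566296/247701 = -5737110204199513/23125613061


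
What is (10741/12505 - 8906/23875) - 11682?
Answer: -697519268381/59711375 ≈ -11682.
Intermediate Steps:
(10741/12505 - 8906/23875) - 11682 = 29014369/59711375 - 11682 = -697519268381/59711375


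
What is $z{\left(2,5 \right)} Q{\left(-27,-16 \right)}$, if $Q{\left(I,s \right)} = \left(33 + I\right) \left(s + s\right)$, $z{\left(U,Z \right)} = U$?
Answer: $-384$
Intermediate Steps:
$Q{\left(I,s \right)} = 2 s \left(33 + I\right)$ ($Q{\left(I,s \right)} = \left(33 + I\right) 2 s = 2 s \left(33 + I\right)$)
$z{\left(2,5 \right)} Q{\left(-27,-16 \right)} = 2 \cdot 2 \left(-16\right) \left(33 - 27\right) = 2 \cdot 2 \left(-16\right) 6 = 2 \left(-192\right) = -384$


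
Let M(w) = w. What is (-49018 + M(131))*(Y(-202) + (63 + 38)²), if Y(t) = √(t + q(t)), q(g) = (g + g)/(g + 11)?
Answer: -498696287 - 146661*I*√810222/191 ≈ -4.987e+8 - 6.9117e+5*I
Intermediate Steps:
q(g) = 2*g/(11 + g) (q(g) = (2*g)/(11 + g) = 2*g/(11 + g))
Y(t) = √(t + 2*t/(11 + t))
(-49018 + M(131))*(Y(-202) + (63 + 38)²) = (-49018 + 131)*(√(-202*(13 - 202)/(11 - 202)) + (63 + 38)²) = -48887*(√(-202*(-189)/(-191)) + 101²) = -48887*(√(-202*(-1/191)*(-189)) + 10201) = -48887*(√(-38178/191) + 10201) = -48887*(3*I*√810222/191 + 10201) = -48887*(10201 + 3*I*√810222/191) = -498696287 - 146661*I*√810222/191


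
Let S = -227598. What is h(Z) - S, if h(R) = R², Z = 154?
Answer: 251314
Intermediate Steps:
h(Z) - S = 154² - 1*(-227598) = 23716 + 227598 = 251314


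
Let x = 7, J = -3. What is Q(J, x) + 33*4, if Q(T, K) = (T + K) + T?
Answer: 133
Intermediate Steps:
Q(T, K) = K + 2*T (Q(T, K) = (K + T) + T = K + 2*T)
Q(J, x) + 33*4 = (7 + 2*(-3)) + 33*4 = (7 - 6) + 132 = 1 + 132 = 133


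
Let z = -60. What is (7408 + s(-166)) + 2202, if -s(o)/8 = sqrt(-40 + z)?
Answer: 9610 - 80*I ≈ 9610.0 - 80.0*I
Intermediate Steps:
s(o) = -80*I (s(o) = -8*sqrt(-40 - 60) = -80*I)
(7408 + s(-166)) + 2202 = (7408 - 80*I) + 2202 = 9610 - 80*I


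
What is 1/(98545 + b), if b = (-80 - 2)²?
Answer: 1/105269 ≈ 9.4995e-6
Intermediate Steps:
b = 6724 (b = (-82)² = 6724)
1/(98545 + b) = 1/(98545 + 6724) = 1/105269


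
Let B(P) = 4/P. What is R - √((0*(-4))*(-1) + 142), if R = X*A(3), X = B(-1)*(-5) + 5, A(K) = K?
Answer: 75 - √142 ≈ 63.084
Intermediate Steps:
X = 25 (X = (4/(-1))*(-5) + 5 = (4*(-1))*(-5) + 5 = -4*(-5) + 5 = 20 + 5 = 25)
R = 75 (R = 25*3 = 75)
R - √((0*(-4))*(-1) + 142) = 75 - √((0*(-4))*(-1) + 142) = 75 - √(0*(-1) + 142) = 75 - √(0 + 142) = 75 - √142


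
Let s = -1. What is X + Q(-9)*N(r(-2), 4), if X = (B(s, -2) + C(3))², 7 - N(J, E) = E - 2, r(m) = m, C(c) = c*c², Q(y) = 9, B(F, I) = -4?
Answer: 574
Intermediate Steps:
C(c) = c³
N(J, E) = 9 - E (N(J, E) = 7 - (E - 2) = 7 - (-2 + E) = 7 + (2 - E) = 9 - E)
X = 529 (X = (-4 + 3³)² = (-4 + 27)² = 23² = 529)
X + Q(-9)*N(r(-2), 4) = 529 + 9*(9 - 1*4) = 529 + 9*(9 - 4) = 529 + 9*5 = 529 + 45 = 574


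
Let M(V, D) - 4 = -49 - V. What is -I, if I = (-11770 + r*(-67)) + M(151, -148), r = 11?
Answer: 12703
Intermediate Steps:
M(V, D) = -45 - V (M(V, D) = 4 + (-49 - V) = -45 - V)
I = -12703 (I = (-11770 + 11*(-67)) + (-45 - 1*151) = (-11770 - 737) + (-45 - 151) = -12507 - 196 = -12703)
-I = -1*(-12703) = 12703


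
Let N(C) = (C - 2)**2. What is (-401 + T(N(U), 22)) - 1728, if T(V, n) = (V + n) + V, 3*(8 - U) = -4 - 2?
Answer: -1979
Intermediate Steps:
U = 10 (U = 8 - (-4 - 2)/3 = 8 - 1/3*(-6) = 8 + 2 = 10)
N(C) = (-2 + C)**2
T(V, n) = n + 2*V
(-401 + T(N(U), 22)) - 1728 = (-401 + (22 + 2*(-2 + 10)**2)) - 1728 = (-401 + (22 + 2*8**2)) - 1728 = (-401 + (22 + 2*64)) - 1728 = (-401 + (22 + 128)) - 1728 = (-401 + 150) - 1728 = -251 - 1728 = -1979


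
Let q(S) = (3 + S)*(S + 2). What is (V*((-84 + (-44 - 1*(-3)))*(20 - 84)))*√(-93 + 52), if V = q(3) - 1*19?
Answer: 88000*I*√41 ≈ 5.6348e+5*I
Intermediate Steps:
q(S) = (2 + S)*(3 + S) (q(S) = (3 + S)*(2 + S) = (2 + S)*(3 + S))
V = 11 (V = (6 + 3² + 5*3) - 1*19 = (6 + 9 + 15) - 19 = 30 - 19 = 11)
(V*((-84 + (-44 - 1*(-3)))*(20 - 84)))*√(-93 + 52) = (11*((-84 + (-44 - 1*(-3)))*(20 - 84)))*√(-93 + 52) = (11*((-84 + (-44 + 3))*(-64)))*√(-41) = (11*((-84 - 41)*(-64)))*(I*√41) = (11*(-125*(-64)))*(I*√41) = (11*8000)*(I*√41) = 88000*(I*√41) = 88000*I*√41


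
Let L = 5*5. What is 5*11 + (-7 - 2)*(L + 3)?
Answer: -197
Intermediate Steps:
L = 25
5*11 + (-7 - 2)*(L + 3) = 5*11 + (-7 - 2)*(25 + 3) = 55 - 9*28 = 55 - 252 = -197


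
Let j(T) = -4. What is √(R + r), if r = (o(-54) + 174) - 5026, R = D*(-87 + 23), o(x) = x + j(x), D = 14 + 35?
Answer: 3*I*√894 ≈ 89.699*I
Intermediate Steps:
D = 49
o(x) = -4 + x (o(x) = x - 4 = -4 + x)
R = -3136 (R = 49*(-87 + 23) = 49*(-64) = -3136)
r = -4910 (r = ((-4 - 54) + 174) - 5026 = (-58 + 174) - 5026 = 116 - 5026 = -4910)
√(R + r) = √(-3136 - 4910) = √(-8046) = 3*I*√894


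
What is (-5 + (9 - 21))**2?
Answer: 289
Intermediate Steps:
(-5 + (9 - 21))**2 = (-5 - 12)**2 = (-17)**2 = 289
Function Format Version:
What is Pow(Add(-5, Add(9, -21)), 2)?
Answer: 289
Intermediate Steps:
Pow(Add(-5, Add(9, -21)), 2) = Pow(Add(-5, -12), 2) = Pow(-17, 2) = 289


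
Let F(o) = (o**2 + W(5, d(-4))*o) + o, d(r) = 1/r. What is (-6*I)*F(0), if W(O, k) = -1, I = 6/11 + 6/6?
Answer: 0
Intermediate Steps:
I = 17/11 (I = 6*(1/11) + 6*(1/6) = 6/11 + 1 = 17/11 ≈ 1.5455)
F(o) = o**2 (F(o) = (o**2 - o) + o = o**2)
(-6*I)*F(0) = -6*17/11*0**2 = -102/11*0 = 0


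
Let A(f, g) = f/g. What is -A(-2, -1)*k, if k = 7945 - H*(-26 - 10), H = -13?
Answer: -14954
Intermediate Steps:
k = 7477 (k = 7945 - (-13)*(-26 - 10) = 7945 - (-13)*(-36) = 7945 - 1*468 = 7945 - 468 = 7477)
-A(-2, -1)*k = -(-2/(-1))*7477 = -(-2*(-1))*7477 = -2*7477 = -1*14954 = -14954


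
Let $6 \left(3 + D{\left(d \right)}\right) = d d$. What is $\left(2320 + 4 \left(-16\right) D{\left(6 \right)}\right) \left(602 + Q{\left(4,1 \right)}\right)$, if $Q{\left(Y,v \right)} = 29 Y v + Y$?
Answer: $1536416$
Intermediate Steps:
$Q{\left(Y,v \right)} = Y + 29 Y v$ ($Q{\left(Y,v \right)} = 29 Y v + Y = Y + 29 Y v$)
$D{\left(d \right)} = -3 + \frac{d^{2}}{6}$ ($D{\left(d \right)} = -3 + \frac{d d}{6} = -3 + \frac{d^{2}}{6}$)
$\left(2320 + 4 \left(-16\right) D{\left(6 \right)}\right) \left(602 + Q{\left(4,1 \right)}\right) = \left(2320 + 4 \left(-16\right) \left(-3 + \frac{6^{2}}{6}\right)\right) \left(602 + 4 \left(1 + 29 \cdot 1\right)\right) = \left(2320 - 64 \left(-3 + \frac{1}{6} \cdot 36\right)\right) \left(602 + 4 \left(1 + 29\right)\right) = \left(2320 - 64 \left(-3 + 6\right)\right) \left(602 + 4 \cdot 30\right) = \left(2320 - 192\right) \left(602 + 120\right) = \left(2320 - 192\right) 722 = 2128 \cdot 722 = 1536416$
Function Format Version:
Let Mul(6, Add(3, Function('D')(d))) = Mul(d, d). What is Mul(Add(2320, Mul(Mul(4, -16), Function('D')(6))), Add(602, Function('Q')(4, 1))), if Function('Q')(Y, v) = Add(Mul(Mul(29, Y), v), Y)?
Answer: 1536416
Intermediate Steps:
Function('Q')(Y, v) = Add(Y, Mul(29, Y, v)) (Function('Q')(Y, v) = Add(Mul(29, Y, v), Y) = Add(Y, Mul(29, Y, v)))
Function('D')(d) = Add(-3, Mul(Rational(1, 6), Pow(d, 2))) (Function('D')(d) = Add(-3, Mul(Rational(1, 6), Mul(d, d))) = Add(-3, Mul(Rational(1, 6), Pow(d, 2))))
Mul(Add(2320, Mul(Mul(4, -16), Function('D')(6))), Add(602, Function('Q')(4, 1))) = Mul(Add(2320, Mul(Mul(4, -16), Add(-3, Mul(Rational(1, 6), Pow(6, 2))))), Add(602, Mul(4, Add(1, Mul(29, 1))))) = Mul(Add(2320, Mul(-64, Add(-3, Mul(Rational(1, 6), 36)))), Add(602, Mul(4, Add(1, 29)))) = Mul(Add(2320, Mul(-64, Add(-3, 6))), Add(602, Mul(4, 30))) = Mul(Add(2320, Mul(-64, 3)), Add(602, 120)) = Mul(Add(2320, -192), 722) = Mul(2128, 722) = 1536416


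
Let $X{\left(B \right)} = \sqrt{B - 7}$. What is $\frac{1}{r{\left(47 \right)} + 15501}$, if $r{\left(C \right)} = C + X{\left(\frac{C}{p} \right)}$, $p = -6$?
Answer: $\frac{93288}{1450441913} - \frac{i \sqrt{534}}{1450441913} \approx 6.4317 \cdot 10^{-5} - 1.5932 \cdot 10^{-8} i$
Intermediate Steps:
$X{\left(B \right)} = \sqrt{-7 + B}$
$r{\left(C \right)} = C + \sqrt{-7 - \frac{C}{6}}$ ($r{\left(C \right)} = C + \sqrt{-7 + \frac{C}{-6}} = C + \sqrt{-7 + C \left(- \frac{1}{6}\right)} = C + \sqrt{-7 - \frac{C}{6}}$)
$\frac{1}{r{\left(47 \right)} + 15501} = \frac{1}{\left(47 + \frac{\sqrt{-252 - 282}}{6}\right) + 15501} = \frac{1}{\left(47 + \frac{\sqrt{-534}}{6}\right) + 15501} = \frac{1}{\left(47 + \frac{i \sqrt{534}}{6}\right) + 15501} = \frac{1}{15548 + \frac{i \sqrt{534}}{6}}$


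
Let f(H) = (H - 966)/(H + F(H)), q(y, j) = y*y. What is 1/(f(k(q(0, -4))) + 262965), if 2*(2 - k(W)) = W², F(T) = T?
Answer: 1/262724 ≈ 3.8063e-6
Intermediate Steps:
q(y, j) = y²
k(W) = 2 - W²/2
f(H) = (-966 + H)/(2*H) (f(H) = (H - 966)/(H + H) = (-966 + H)/((2*H)) = (-966 + H)*(1/(2*H)) = (-966 + H)/(2*H))
1/(f(k(q(0, -4))) + 262965) = 1/((-966 + (2 - (0²)²/2))/(2*(2 - (0²)²/2)) + 262965) = 1/((-966 + (2 - ½*0²))/(2*(2 - ½*0²)) + 262965) = 1/((-966 + (2 - ½*0))/(2*(2 - ½*0)) + 262965) = 1/((-966 + (2 + 0))/(2*(2 + 0)) + 262965) = 1/((½)*(-966 + 2)/2 + 262965) = 1/((½)*(½)*(-964) + 262965) = 1/(-241 + 262965) = 1/262724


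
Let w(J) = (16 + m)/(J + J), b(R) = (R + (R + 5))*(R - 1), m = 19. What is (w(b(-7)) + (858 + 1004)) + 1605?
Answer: 499283/144 ≈ 3467.2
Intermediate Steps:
b(R) = (-1 + R)*(5 + 2*R) (b(R) = (R + (5 + R))*(-1 + R) = (5 + 2*R)*(-1 + R) = (-1 + R)*(5 + 2*R))
w(J) = 35/(2*J) (w(J) = (16 + 19)/(J + J) = 35/((2*J)) = 35*(1/(2*J)) = 35/(2*J))
(w(b(-7)) + (858 + 1004)) + 1605 = (35/(2*(-5 + 2*(-7)**2 + 3*(-7))) + (858 + 1004)) + 1605 = (35/(2*(-5 + 2*49 - 21)) + 1862) + 1605 = (35/(2*(-5 + 98 - 21)) + 1862) + 1605 = ((35/2)/72 + 1862) + 1605 = ((35/2)*(1/72) + 1862) + 1605 = (35/144 + 1862) + 1605 = 268163/144 + 1605 = 499283/144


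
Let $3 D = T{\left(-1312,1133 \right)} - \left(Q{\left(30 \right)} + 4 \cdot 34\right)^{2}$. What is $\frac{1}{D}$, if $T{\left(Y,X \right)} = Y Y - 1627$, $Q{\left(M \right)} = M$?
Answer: $\frac{3}{1692161} \approx 1.7729 \cdot 10^{-6}$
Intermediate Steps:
$T{\left(Y,X \right)} = -1627 + Y^{2}$ ($T{\left(Y,X \right)} = Y^{2} - 1627 = -1627 + Y^{2}$)
$D = \frac{1692161}{3}$ ($D = \frac{\left(-1627 + \left(-1312\right)^{2}\right) - \left(30 + 4 \cdot 34\right)^{2}}{3} = \frac{\left(-1627 + 1721344\right) - \left(30 + 136\right)^{2}}{3} = \frac{1719717 - 166^{2}}{3} = \frac{1719717 - 27556}{3} = \frac{1}{3} \cdot 1692161 = \frac{1692161}{3} \approx 5.6405 \cdot 10^{5}$)
$\frac{1}{D} = \frac{1}{\frac{1692161}{3}} = \frac{3}{1692161}$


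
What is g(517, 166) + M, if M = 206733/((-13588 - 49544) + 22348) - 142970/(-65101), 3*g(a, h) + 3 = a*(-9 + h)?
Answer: 215479274138885/7965237552 ≈ 27052.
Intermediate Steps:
g(a, h) = -1 + a*(-9 + h)/3 (g(a, h) = -1 + (a*(-9 + h))/3 = -1 + a*(-9 + h)/3)
M = -7627636553/2655079184 (M = 206733/(-63132 + 22348) - 142970*(-1/65101) = 206733/(-40784) + 142970/65101 = 206733*(-1/40784) + 142970/65101 = -206733/40784 + 142970/65101 = -7627636553/2655079184 ≈ -2.8728)
g(517, 166) + M = (-1 - 3*517 + (1/3)*517*166) - 7627636553/2655079184 = (-1 - 1551 + 85822/3) - 7627636553/2655079184 = 81166/3 - 7627636553/2655079184 = 215479274138885/7965237552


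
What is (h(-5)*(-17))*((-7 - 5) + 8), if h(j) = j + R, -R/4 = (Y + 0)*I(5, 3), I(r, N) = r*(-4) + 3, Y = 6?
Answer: 27404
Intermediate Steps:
I(r, N) = 3 - 4*r (I(r, N) = -4*r + 3 = 3 - 4*r)
R = 408 (R = -4*(6 + 0)*(3 - 4*5) = -24*(3 - 20) = -24*(-17) = -4*(-102) = 408)
h(j) = 408 + j (h(j) = j + 408 = 408 + j)
(h(-5)*(-17))*((-7 - 5) + 8) = ((408 - 5)*(-17))*((-7 - 5) + 8) = (403*(-17))*(-12 + 8) = -6851*(-4) = 27404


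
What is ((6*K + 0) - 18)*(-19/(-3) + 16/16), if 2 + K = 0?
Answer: -220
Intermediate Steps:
K = -2 (K = -2 + 0 = -2)
((6*K + 0) - 18)*(-19/(-3) + 16/16) = ((6*(-2) + 0) - 18)*(-19/(-3) + 16/16) = ((-12 + 0) - 18)*(-19*(-⅓) + 16*(1/16)) = (-12 - 18)*(19/3 + 1) = -30*22/3 = -220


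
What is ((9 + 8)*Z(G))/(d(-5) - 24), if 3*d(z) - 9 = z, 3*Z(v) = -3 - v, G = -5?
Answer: -1/2 ≈ -0.50000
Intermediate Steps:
Z(v) = -1 - v/3 (Z(v) = (-3 - v)/3 = -1 - v/3)
d(z) = 3 + z/3
((9 + 8)*Z(G))/(d(-5) - 24) = ((9 + 8)*(-1 - 1/3*(-5)))/((3 + (1/3)*(-5)) - 24) = (17*(-1 + 5/3))/((3 - 5/3) - 24) = (17*(2/3))/(4/3 - 24) = 34/(3*(-68/3)) = (34/3)*(-3/68) = -1/2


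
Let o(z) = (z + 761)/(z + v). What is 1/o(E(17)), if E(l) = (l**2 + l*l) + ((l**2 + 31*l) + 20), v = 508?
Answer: 1922/2175 ≈ 0.88368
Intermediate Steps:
E(l) = 20 + 3*l**2 + 31*l (E(l) = (l**2 + l**2) + (20 + l**2 + 31*l) = 2*l**2 + (20 + l**2 + 31*l) = 20 + 3*l**2 + 31*l)
o(z) = (761 + z)/(508 + z) (o(z) = (z + 761)/(z + 508) = (761 + z)/(508 + z))
1/o(E(17)) = 1/((761 + (20 + 3*17**2 + 31*17))/(508 + (20 + 3*17**2 + 31*17))) = 1/((761 + (20 + 3*289 + 527))/(508 + (20 + 3*289 + 527))) = 1/((761 + (20 + 867 + 527))/(508 + (20 + 867 + 527))) = 1/((761 + 1414)/(508 + 1414)) = 1/(2175/1922) = 1922/2175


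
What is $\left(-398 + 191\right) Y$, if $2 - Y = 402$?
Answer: $82800$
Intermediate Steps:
$Y = -400$ ($Y = 2 - 402 = -400$)
$\left(-398 + 191\right) Y = \left(-398 + 191\right) \left(-400\right) = \left(-207\right) \left(-400\right) = 82800$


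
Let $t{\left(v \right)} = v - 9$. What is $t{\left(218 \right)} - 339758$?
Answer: $-339549$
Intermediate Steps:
$t{\left(v \right)} = -9 + v$ ($t{\left(v \right)} = v - 9 = -9 + v$)
$t{\left(218 \right)} - 339758 = \left(-9 + 218\right) - 339758 = 209 - 339758 = -339549$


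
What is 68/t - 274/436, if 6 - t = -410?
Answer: -5271/11336 ≈ -0.46498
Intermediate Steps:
t = 416 (t = 6 - 1*(-410) = 6 + 410 = 416)
68/t - 274/436 = 68/416 - 274/436 = 68*(1/416) - 274*1/436 = 17/104 - 137/218 = -5271/11336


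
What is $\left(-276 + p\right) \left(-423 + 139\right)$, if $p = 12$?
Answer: $74976$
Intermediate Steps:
$\left(-276 + p\right) \left(-423 + 139\right) = \left(-276 + 12\right) \left(-423 + 139\right) = \left(-264\right) \left(-284\right) = 74976$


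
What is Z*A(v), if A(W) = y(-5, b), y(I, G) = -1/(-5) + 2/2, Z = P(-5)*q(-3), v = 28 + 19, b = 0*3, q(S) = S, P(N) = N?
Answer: 18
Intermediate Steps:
b = 0
v = 47
Z = 15 (Z = -5*(-3) = 15)
y(I, G) = 6/5 (y(I, G) = -1*(-⅕) + 2*(½) = ⅕ + 1 = 6/5)
A(W) = 6/5
Z*A(v) = 15*(6/5) = 18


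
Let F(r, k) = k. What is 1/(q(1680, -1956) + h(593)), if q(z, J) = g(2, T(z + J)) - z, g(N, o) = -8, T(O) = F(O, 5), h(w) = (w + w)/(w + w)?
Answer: -1/1687 ≈ -0.00059277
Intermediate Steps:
h(w) = 1 (h(w) = (2*w)/((2*w)) = (2*w)*(1/(2*w)) = 1)
T(O) = 5
q(z, J) = -8 - z
1/(q(1680, -1956) + h(593)) = 1/((-8 - 1*1680) + 1) = 1/((-8 - 1680) + 1) = 1/(-1688 + 1) = 1/(-1687) = -1/1687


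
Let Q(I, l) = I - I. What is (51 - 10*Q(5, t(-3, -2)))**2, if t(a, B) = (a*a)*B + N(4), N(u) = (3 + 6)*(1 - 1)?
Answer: 2601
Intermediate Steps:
N(u) = 0 (N(u) = 9*0 = 0)
t(a, B) = B*a**2 (t(a, B) = (a*a)*B + 0 = a**2*B + 0 = B*a**2 + 0 = B*a**2)
Q(I, l) = 0
(51 - 10*Q(5, t(-3, -2)))**2 = (51 - 10*0)**2 = (51 + 0)**2 = 51**2 = 2601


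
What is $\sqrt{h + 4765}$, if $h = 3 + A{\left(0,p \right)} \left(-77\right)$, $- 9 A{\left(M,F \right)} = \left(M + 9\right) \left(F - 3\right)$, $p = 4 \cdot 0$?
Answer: $\sqrt{4537} \approx 67.357$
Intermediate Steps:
$p = 0$
$A{\left(M,F \right)} = - \frac{\left(-3 + F\right) \left(9 + M\right)}{9}$ ($A{\left(M,F \right)} = - \frac{\left(M + 9\right) \left(F - 3\right)}{9} = - \frac{\left(9 + M\right) \left(-3 + F\right)}{9} = - \frac{\left(-3 + F\right) \left(9 + M\right)}{9}$)
$h = -228$ ($h = 3 + \left(3 - 0 + \frac{1}{3} \cdot 0 - 0 \cdot 0\right) \left(-77\right) = 3 + \left(3 + 0 + 0 + 0\right) \left(-77\right) = 3 + 3 \left(-77\right) = 3 - 231 = -228$)
$\sqrt{h + 4765} = \sqrt{-228 + 4765} = \sqrt{4537}$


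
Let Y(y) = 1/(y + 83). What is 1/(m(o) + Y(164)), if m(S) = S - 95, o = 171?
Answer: 247/18773 ≈ 0.013157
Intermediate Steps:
m(S) = -95 + S
Y(y) = 1/(83 + y)
1/(m(o) + Y(164)) = 1/((-95 + 171) + 1/(83 + 164)) = 1/(76 + 1/247) = 1/(18773/247) = 247/18773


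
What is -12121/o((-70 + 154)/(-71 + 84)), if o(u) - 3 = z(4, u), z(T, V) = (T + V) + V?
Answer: -157573/259 ≈ -608.39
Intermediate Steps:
z(T, V) = T + 2*V
o(u) = 7 + 2*u (o(u) = 3 + (4 + 2*u) = 7 + 2*u)
-12121/o((-70 + 154)/(-71 + 84)) = -12121/(7 + 2*((-70 + 154)/(-71 + 84))) = -12121/(7 + 2*(84/13)) = -12121/(7 + 168/13) = -12121/259/13 = -12121*13/259 = -157573/259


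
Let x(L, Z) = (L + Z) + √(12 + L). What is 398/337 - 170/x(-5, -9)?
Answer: 125326/9099 + 170*√7/189 ≈ 16.153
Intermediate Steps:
x(L, Z) = L + Z + √(12 + L)
398/337 - 170/x(-5, -9) = 398/337 - 170/(-5 - 9 + √(12 - 5)) = 398*(1/337) - 170/(-5 - 9 + √7) = 398/337 - 170/(-14 + √7)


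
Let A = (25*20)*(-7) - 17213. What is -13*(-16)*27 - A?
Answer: 26329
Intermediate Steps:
A = -20713 (A = 500*(-7) - 17213 = -3500 - 17213 = -20713)
-13*(-16)*27 - A = -13*(-16)*27 - 1*(-20713) = 208*27 + 20713 = 5616 + 20713 = 26329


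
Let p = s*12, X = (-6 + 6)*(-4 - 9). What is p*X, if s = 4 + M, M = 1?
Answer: 0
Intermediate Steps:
X = 0 (X = 0*(-13) = 0)
s = 5 (s = 4 + 1 = 5)
p = 60 (p = 5*12 = 60)
p*X = 60*0 = 0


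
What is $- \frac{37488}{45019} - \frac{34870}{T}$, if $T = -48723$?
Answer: $- \frac{256715294}{2193460737} \approx -0.11704$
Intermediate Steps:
$- \frac{37488}{45019} - \frac{34870}{T} = - \frac{37488}{45019} - \frac{34870}{-48723} = \left(-37488\right) \frac{1}{45019} - - \frac{34870}{48723} = - \frac{37488}{45019} + \frac{34870}{48723} = - \frac{256715294}{2193460737}$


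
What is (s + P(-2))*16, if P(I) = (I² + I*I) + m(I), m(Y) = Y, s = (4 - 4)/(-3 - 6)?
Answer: 96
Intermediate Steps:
s = 0 (s = 0/(-9) = 0*(-⅑) = 0)
P(I) = I + 2*I² (P(I) = (I² + I*I) + I = (I² + I²) + I = 2*I² + I = I + 2*I²)
(s + P(-2))*16 = (0 - 2*(1 + 2*(-2)))*16 = (0 - 2*(1 - 4))*16 = (0 - 2*(-3))*16 = (0 + 6)*16 = 6*16 = 96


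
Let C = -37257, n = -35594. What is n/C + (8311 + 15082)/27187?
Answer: 1839247079/1012906059 ≈ 1.8158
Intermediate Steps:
n/C + (8311 + 15082)/27187 = -35594/(-37257) + (8311 + 15082)/27187 = -35594*(-1/37257) + 23393*(1/27187) = 35594/37257 + 23393/27187 = 1839247079/1012906059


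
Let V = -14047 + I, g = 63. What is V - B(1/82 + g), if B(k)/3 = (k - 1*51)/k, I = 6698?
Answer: -37975238/5167 ≈ -7349.6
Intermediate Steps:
B(k) = 3*(-51 + k)/k (B(k) = 3*((k - 1*51)/k) = 3*((k - 51)/k) = 3*((-51 + k)/k) = 3*(-51 + k)/k)
V = -7349 (V = -14047 + 6698 = -7349)
V - B(1/82 + g) = -7349 - (3 - 153/(1/82 + 63)) = -7349 - (3 - 153/5167/82) = -7349 - (3 - 153*82/5167) = -7349 - (3 - 12546/5167) = -7349 - 1*2955/5167 = -7349 - 2955/5167 = -37975238/5167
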